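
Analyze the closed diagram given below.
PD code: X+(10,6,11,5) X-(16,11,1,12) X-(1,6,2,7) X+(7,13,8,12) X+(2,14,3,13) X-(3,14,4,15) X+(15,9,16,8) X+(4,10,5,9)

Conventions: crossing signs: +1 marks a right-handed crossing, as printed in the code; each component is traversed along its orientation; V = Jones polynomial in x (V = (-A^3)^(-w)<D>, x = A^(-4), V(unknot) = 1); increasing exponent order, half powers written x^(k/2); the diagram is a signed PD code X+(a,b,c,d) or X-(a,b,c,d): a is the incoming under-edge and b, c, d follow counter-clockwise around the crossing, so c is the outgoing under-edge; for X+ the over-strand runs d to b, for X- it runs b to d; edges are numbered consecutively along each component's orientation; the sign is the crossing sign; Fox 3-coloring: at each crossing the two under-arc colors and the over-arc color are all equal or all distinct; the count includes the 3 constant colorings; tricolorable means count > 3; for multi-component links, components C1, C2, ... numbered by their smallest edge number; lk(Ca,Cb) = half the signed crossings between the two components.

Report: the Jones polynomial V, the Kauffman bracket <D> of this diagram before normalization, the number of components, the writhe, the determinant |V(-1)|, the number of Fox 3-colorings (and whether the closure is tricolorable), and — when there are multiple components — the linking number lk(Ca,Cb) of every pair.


V = x + x^3 - x^4
<D> = -A^-10 + A^-6 + A^2 (w = +2)
1 component over 8 crossings, w = +2
9 Fox colorings among 3^8, |V(-1)| = 3: tricolorable
why: |V(-1)| = 3: so tricolorable, since 3 divides 3


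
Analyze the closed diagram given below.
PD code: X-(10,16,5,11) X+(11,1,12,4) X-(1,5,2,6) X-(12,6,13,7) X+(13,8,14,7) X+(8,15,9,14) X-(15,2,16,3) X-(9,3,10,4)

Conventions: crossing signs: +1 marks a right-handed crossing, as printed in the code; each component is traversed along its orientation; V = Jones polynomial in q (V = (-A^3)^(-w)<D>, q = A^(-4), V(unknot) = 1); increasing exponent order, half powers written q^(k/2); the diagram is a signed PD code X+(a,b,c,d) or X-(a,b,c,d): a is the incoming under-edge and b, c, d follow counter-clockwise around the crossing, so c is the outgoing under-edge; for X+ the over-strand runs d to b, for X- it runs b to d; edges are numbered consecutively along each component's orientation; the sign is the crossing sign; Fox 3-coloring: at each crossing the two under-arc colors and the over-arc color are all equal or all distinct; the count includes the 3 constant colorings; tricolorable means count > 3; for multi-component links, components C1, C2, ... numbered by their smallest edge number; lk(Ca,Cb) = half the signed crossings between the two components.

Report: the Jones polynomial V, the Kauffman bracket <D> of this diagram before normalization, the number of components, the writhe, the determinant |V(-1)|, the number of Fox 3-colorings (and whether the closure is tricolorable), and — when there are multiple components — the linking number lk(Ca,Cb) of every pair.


V = q^-3 + q^-2 + q^-1 + 1
<D> = A^-6 + A^-2 + A^2 + A^6 (w = -2)
3 components over 8 crossings, w = -2
lk(C1,C2): -1
lk(C1,C3) = 0
linking number lk(C2,C3) = 0
9 Fox colorings among 3^8, |V(-1)| = 0: tricolorable
why: w = -2 (over 8 crossings) is diagram-only; (-A^3)^(2) removes it from V


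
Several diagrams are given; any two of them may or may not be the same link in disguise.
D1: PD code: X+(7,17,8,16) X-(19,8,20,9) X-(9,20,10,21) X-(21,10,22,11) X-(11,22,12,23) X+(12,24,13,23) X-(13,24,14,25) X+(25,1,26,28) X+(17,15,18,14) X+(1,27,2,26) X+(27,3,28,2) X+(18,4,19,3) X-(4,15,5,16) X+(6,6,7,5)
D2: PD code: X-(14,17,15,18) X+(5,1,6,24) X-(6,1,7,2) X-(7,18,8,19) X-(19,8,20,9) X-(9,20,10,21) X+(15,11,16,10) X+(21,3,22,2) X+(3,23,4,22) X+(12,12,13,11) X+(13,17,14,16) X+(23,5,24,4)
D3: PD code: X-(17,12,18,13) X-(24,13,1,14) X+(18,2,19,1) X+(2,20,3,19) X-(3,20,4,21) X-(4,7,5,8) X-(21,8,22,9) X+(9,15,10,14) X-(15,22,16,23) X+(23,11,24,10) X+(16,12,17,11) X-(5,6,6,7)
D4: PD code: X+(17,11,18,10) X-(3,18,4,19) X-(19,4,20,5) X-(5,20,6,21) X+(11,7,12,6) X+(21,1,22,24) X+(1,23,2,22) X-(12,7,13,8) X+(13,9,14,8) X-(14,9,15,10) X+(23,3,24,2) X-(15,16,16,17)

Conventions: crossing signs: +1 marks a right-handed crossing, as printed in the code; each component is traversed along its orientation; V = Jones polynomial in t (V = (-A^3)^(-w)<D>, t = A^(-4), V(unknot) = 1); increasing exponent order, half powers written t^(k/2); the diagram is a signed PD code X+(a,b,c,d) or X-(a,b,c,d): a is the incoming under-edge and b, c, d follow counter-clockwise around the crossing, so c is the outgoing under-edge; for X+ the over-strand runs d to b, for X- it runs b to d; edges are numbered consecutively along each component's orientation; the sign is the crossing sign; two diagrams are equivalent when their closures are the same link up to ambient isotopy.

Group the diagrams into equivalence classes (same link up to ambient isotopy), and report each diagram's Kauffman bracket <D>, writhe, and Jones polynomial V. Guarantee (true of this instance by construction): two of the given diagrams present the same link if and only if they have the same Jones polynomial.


grouping into links: {D1, D2, D4} | {D3}
V(D1) = -t^-3 + t^-2 - t^-1 + 3 - t + t^2 - t^3  (w +2, c 14, <D> = -A^-6 + A^-2 - A^2 + 3A^6 - A^10 + A^14 - A^18)
V(D2) = -t^-3 + t^-2 - t^-1 + 3 - t + t^2 - t^3  [12 crossings, <D> = -A^-6 + A^-2 - A^2 + 3A^6 - A^10 + A^14 - A^18, w = +2]
D3 (bracket A^-6; 12 crossings at w = -2): V = 1
D4 (bracket -A^-12 + A^-8 - A^-4 + 3 - A^4 + A^8 - A^12; 12 crossings at w = 0): V = -t^-3 + t^-2 - t^-1 + 3 - t + t^2 - t^3
key observation: 2 values of V(t) split the 4 diagrams


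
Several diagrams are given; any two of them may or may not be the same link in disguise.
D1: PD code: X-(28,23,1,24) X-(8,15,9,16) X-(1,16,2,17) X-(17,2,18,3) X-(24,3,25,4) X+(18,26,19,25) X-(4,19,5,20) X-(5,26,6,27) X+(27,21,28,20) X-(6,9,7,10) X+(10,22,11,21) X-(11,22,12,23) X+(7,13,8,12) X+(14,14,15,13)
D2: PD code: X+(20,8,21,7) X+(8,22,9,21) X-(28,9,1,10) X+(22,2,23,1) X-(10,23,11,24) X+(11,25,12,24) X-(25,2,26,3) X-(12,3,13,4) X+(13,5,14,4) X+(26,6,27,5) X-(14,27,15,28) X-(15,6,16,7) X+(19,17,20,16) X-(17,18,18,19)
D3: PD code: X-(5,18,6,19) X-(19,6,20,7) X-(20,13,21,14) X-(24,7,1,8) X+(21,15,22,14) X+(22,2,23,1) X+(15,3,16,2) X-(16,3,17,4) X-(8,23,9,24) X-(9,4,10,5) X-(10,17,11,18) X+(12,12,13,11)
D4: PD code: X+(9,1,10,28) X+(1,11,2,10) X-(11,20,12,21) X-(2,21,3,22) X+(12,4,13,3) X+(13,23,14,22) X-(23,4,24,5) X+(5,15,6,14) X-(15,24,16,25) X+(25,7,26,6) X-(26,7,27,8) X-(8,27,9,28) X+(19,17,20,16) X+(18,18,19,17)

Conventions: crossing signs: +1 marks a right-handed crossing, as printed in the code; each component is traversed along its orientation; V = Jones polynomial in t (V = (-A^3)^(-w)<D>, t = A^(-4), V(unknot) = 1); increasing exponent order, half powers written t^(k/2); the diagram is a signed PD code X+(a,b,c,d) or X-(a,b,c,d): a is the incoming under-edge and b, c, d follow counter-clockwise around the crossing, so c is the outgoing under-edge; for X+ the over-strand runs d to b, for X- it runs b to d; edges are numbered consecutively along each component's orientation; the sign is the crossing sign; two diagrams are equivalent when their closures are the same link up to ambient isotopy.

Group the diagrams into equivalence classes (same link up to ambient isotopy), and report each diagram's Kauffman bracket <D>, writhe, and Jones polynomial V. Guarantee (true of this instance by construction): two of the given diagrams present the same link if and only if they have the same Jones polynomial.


equivalence classes: {D1, D3} | {D2} | {D4}
D1 (bracket A^-8 - A^-4 + 2 - A^4 + A^8 - A^12; 14 crossings at w = -4): V = -t^-6 + t^-5 - t^-4 + 2t^-3 - t^-2 + t^-1
V(D2) = t^-2 - t^-1 + 1 - t + t^2  [14 crossings, <D> = A^-8 - A^-4 + 1 - A^4 + A^8, w = 0]
V(D3) = -t^-6 + t^-5 - t^-4 + 2t^-3 - t^-2 + t^-1  (w -4, c 12, <D> = A^-8 - A^-4 + 2 - A^4 + A^8 - A^12)
V(D4) = -t^-3 + 2t^-2 - 2t^-1 + 3 - 2t + 2t^2 - t^3  (w +2, c 14, <D> = -A^-6 + 2A^-2 - 2A^2 + 3A^6 - 2A^10 + 2A^14 - A^18)
key observation: 3 classes among 4 diagrams; unequal V(t) rules out equality


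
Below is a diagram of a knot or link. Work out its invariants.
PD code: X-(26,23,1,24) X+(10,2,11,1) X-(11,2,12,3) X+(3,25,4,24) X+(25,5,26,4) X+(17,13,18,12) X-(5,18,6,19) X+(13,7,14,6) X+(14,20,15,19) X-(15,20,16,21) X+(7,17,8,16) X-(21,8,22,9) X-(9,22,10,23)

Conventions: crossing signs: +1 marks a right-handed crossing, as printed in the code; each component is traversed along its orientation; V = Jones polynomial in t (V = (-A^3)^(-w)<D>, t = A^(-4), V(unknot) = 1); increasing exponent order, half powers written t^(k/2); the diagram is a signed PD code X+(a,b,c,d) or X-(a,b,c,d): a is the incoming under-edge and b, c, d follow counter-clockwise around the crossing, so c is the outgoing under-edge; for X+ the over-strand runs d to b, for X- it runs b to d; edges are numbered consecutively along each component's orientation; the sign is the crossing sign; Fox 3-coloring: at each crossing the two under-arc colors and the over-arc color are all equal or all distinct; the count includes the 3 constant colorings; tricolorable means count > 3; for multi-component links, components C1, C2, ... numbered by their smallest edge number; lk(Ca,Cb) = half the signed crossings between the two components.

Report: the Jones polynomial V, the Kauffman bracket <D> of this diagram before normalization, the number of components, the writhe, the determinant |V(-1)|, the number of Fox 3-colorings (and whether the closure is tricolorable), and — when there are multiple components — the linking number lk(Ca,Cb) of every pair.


V(t) = -t^-3 + 2t^-2 - 2t^-1 + 3 - 2t + 2t^2 - t^3
bracket: A^-9 - 2A^-5 + 2A^-1 - 3A^3 + 2A^7 - 2A^11 + A^15, w = +1
1 component, writhe +1, over 13 crossings
det 13, colorings 3 of 3^13 — not tricolorable
observation: palindromic: swapping t for 1/t fixes V


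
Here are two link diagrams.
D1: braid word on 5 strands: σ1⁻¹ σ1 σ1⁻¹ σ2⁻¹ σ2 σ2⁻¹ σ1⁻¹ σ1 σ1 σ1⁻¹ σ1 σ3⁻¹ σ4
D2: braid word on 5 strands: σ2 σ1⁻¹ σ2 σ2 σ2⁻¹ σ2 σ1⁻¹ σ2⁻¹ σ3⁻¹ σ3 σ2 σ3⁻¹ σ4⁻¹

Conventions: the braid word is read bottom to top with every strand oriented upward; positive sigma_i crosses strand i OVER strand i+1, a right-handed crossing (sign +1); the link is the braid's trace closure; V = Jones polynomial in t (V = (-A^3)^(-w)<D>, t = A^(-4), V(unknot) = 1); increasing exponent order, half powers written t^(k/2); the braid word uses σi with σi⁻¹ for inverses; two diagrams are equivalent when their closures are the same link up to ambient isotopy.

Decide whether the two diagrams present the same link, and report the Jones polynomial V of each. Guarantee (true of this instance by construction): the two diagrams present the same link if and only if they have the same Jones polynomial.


equivalent: no
V(D1) = -t^(-1/2) - t^(1/2)  (w -1, c 13, <D> = A^-5 + A^-1)
V(D2) = -t^(-3/2) + t^(-1/2) - 2t^(1/2) + t^(3/2) - 2t^(5/2) + t^(7/2)  [13 crossings, <D> = -A^-17 + 2A^-13 - A^-9 + 2A^-5 - A^-1 + A^3, w = -1]
key observation: V(t) takes 2 values over 2 diagrams, fixing the grouping


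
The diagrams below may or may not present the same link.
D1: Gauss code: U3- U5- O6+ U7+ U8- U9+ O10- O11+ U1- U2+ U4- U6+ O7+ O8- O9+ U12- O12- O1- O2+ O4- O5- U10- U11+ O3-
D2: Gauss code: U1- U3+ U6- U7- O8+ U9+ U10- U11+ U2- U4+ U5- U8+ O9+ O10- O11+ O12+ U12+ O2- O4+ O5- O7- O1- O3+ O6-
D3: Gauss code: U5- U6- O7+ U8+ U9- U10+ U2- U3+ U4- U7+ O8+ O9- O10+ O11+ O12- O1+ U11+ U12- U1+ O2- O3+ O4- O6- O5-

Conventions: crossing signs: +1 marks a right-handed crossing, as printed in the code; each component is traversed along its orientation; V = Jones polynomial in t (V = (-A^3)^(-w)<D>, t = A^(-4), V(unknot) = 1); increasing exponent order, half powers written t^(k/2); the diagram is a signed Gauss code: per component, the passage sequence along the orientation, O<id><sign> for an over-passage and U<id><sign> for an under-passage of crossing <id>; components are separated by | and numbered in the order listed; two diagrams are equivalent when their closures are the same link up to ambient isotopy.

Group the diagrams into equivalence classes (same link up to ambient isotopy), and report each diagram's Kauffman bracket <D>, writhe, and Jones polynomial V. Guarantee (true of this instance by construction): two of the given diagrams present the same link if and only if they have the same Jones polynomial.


equivalence classes: {D1, D2, D3}
D1 (bracket A^-6; 12 crossings at w = -2): V = 1
V(D2) = 1  [12 crossings, <D> = 1, w = 0]
V(D3) = 1  (w 0, c 12, <D> = 1)
observation: one V(t) for all 3 diagrams — one class (guaranteed)


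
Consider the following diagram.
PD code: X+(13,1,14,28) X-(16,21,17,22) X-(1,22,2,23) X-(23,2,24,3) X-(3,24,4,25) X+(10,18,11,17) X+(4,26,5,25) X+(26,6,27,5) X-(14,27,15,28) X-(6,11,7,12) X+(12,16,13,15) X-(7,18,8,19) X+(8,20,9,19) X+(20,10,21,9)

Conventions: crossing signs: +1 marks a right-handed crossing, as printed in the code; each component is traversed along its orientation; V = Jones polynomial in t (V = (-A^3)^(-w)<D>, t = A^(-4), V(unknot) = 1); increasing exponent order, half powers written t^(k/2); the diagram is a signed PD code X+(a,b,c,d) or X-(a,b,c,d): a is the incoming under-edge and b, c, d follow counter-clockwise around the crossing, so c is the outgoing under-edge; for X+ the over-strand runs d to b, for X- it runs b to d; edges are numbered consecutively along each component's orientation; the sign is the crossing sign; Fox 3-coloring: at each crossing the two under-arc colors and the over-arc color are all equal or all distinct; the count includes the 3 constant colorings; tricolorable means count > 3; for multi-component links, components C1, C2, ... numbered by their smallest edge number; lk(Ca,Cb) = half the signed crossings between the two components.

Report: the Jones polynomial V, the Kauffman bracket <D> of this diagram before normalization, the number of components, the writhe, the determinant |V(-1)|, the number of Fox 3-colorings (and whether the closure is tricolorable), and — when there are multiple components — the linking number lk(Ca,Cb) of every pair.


V(t) = t^-2 - t^-1 + 1 - t + t^2
bracket: A^-8 - A^-4 + 1 - A^4 + A^8, w = 0
1 component, writhe 0, over 14 crossings
det 5, colorings 3 of 3^14 — not tricolorable
observation: the span of V is 4, forcing >= 4 crossings in any diagram


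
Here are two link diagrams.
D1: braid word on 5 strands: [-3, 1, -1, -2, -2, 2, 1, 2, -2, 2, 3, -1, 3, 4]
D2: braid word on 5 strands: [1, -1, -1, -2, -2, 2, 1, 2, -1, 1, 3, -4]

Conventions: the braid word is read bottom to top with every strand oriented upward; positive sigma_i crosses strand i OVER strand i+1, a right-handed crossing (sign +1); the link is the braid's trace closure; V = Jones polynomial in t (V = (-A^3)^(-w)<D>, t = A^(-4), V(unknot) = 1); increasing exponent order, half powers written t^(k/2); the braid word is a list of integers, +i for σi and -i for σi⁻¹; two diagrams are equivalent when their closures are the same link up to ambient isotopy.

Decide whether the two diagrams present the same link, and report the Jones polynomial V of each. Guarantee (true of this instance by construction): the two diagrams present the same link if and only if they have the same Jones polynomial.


equivalent: yes
D1 (bracket A^6; 14 crossings at w = +2): V = 1
D2 (bracket 1; 12 crossings at w = 0): V = 1
key observation: all 2 diagrams share one V(t), hence one class


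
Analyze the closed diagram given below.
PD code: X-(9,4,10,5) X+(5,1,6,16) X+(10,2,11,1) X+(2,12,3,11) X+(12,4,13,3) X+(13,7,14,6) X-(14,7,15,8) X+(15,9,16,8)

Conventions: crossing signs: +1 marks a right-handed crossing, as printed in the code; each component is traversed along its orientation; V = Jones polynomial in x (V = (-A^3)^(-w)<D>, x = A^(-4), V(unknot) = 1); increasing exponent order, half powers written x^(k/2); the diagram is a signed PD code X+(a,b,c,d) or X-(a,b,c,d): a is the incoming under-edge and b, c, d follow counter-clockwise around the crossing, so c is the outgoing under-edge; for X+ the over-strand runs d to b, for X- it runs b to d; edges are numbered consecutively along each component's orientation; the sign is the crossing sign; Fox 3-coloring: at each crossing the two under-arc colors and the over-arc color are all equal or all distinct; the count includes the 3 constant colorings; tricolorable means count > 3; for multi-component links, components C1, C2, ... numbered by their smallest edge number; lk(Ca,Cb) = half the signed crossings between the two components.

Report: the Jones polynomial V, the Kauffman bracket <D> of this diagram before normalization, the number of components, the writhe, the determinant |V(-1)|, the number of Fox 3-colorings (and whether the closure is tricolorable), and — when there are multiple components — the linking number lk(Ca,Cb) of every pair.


V = x - x^2 + 2x^3 - x^4 + x^5 - x^6
<D> = -A^-12 + A^-8 - A^-4 + 2 - A^4 + A^8 (w = +4)
1 component over 8 crossings, w = +4
3 Fox colorings among 3^8, |V(-1)| = 7: not tricolorable
why: w = +4 shifts under R1 moves; the (-A^3)^(-4) factor cancels that in V


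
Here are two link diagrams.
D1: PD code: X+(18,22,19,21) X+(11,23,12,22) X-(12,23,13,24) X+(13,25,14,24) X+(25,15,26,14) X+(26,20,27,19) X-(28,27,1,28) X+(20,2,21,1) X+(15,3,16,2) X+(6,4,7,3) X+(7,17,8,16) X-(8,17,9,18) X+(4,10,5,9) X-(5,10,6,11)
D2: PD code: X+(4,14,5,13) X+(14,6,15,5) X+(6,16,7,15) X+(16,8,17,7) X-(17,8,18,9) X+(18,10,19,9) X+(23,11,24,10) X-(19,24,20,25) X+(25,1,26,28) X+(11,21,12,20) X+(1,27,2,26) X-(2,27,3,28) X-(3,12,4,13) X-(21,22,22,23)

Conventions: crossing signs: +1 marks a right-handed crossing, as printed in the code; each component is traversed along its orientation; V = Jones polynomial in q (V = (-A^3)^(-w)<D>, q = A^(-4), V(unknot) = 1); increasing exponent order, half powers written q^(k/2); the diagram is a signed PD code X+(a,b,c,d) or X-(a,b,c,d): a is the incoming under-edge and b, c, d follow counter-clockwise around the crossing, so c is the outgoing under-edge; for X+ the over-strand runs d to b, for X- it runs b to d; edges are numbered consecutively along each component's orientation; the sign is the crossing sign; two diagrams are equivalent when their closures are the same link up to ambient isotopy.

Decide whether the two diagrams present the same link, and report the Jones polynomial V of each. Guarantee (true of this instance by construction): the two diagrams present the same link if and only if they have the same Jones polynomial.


equivalent: no
D1 (bracket -A^-10 + A^-6 - A^-2 + A^2 + A^10; 14 crossings at w = +6): V = q^2 + q^4 - q^5 + q^6 - q^7
V(D2) = q - q^2 + 2q^3 - q^4 + q^5 - q^6  [14 crossings, <D> = -A^-12 + A^-8 - A^-4 + 2 - A^4 + A^8, w = +4]
observation: 2 values of V(q) split the 2 diagrams


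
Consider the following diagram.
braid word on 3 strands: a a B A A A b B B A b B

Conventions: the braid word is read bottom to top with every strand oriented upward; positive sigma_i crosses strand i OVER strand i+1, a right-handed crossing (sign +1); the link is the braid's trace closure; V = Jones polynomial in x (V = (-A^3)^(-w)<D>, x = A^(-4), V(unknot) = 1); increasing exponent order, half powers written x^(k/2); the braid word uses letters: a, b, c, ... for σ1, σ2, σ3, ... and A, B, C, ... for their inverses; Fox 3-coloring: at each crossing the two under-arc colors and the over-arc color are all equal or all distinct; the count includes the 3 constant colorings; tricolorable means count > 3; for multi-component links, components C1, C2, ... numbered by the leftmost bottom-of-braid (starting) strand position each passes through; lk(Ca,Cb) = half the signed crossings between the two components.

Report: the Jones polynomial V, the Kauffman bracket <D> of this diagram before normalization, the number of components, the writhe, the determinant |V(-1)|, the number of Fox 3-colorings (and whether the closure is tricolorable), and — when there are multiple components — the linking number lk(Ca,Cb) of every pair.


Jones polynomial: V(x) = -x^-6 + x^-5 - x^-4 + 2x^-3 - x^-2 + x^-1
<D> = A^-8 - A^-4 + 2 - A^4 + A^8 - A^12; writhe -4
components 1, writhe -4 (12 crossings)
3-colorings: 3 of 3^12, det 7 — not tricolorable
note: V spans 5 powers of x: at least 5 crossings in any diagram


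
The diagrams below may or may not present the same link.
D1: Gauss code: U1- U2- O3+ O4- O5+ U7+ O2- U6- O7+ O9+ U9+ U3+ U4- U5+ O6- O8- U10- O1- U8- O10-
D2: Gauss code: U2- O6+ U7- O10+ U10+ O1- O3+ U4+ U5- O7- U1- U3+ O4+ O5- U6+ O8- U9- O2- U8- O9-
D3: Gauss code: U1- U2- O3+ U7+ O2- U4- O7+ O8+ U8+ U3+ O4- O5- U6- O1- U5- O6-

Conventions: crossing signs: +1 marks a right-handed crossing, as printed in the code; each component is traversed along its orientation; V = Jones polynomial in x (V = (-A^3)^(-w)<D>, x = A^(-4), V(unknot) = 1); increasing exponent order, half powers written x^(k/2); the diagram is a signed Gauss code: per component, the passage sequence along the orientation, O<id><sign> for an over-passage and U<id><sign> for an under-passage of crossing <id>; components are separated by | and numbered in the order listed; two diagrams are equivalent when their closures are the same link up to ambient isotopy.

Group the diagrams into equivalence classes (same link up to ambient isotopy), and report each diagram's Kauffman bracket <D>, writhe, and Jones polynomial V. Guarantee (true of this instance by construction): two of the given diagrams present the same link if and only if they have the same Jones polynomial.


classes: {D1, D3} | {D2}
V(D1) = -x^-6 + 2x^-5 - 2x^-4 + 3x^-3 - 3x^-2 + 2x^-1 - 1 + x  [10 crossings, <D> = A^-10 - A^-6 + 2A^-2 - 3A^2 + 3A^6 - 2A^10 + 2A^14 - A^18, w = -2]
D2 (bracket A^-2 + A^6 - A^10; 10 crossings at w = -2): V = -x^-4 + x^-3 + x^-1
D3 (bracket A^-10 - A^-6 + 2A^-2 - 3A^2 + 3A^6 - 2A^10 + 2A^14 - A^18; 8 crossings at w = -2): V = -x^-6 + 2x^-5 - 2x^-4 + 3x^-3 - 3x^-2 + 2x^-1 - 1 + x
note: comparing 3 Jones polynomials yields 2 groups


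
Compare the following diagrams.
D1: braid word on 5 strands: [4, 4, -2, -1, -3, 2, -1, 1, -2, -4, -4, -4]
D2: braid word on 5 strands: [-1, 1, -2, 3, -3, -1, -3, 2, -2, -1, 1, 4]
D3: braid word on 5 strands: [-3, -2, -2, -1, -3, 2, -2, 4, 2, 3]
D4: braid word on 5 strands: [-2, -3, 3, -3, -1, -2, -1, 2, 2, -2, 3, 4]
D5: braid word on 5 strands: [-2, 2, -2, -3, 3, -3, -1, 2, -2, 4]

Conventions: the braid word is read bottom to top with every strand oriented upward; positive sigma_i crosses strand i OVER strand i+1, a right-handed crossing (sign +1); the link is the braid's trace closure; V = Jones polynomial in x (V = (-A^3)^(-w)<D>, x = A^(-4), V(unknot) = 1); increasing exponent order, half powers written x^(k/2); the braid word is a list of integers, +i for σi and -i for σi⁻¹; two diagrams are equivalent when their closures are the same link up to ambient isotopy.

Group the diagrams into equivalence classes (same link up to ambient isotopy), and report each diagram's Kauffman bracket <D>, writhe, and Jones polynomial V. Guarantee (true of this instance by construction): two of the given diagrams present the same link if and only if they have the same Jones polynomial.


equivalence classes: {D1, D2, D3, D4, D5}
D1 (bracket A^-12; 12 crossings at w = -4): V = 1
D2 (bracket A^-6; 12 crossings at w = -2): V = 1
D3 (bracket A^-6; 10 crossings at w = -2): V = 1
V(D4) = 1  (w -2, c 12, <D> = A^-6)
V(D5) = 1  [10 crossings, <D> = A^-6, w = -2]
observation: one V(x) for all 5 diagrams — one class (guaranteed)


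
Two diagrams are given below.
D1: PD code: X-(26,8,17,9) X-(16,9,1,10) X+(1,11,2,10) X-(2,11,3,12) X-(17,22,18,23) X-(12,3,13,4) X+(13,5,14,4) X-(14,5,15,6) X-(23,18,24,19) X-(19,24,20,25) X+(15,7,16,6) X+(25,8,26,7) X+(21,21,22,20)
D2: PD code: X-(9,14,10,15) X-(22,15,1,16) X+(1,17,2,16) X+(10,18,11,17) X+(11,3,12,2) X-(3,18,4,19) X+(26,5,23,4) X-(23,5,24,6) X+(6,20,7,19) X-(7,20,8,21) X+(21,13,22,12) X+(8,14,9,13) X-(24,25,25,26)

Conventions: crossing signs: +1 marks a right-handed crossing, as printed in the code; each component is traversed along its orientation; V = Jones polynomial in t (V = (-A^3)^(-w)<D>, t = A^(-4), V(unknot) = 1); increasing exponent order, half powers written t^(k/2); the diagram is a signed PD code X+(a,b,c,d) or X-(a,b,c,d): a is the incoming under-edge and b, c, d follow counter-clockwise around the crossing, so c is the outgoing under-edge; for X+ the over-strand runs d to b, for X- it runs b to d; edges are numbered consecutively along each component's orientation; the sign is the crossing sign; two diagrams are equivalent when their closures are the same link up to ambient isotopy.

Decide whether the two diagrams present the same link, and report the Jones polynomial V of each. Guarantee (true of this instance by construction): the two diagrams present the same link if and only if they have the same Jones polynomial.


equivalent: no
D1 (bracket A^-7 + A^-3 + A - A^9; 13 crossings at w = -3): V = t^(-9/2) - t^(-5/2) - t^(-3/2) - t^(-1/2)
V(D2) = -t^(-1/2) - t^(1/2)  (w +1, c 13, <D> = A + A^5)
key observation: V(t) takes 2 values over 2 diagrams, fixing the grouping


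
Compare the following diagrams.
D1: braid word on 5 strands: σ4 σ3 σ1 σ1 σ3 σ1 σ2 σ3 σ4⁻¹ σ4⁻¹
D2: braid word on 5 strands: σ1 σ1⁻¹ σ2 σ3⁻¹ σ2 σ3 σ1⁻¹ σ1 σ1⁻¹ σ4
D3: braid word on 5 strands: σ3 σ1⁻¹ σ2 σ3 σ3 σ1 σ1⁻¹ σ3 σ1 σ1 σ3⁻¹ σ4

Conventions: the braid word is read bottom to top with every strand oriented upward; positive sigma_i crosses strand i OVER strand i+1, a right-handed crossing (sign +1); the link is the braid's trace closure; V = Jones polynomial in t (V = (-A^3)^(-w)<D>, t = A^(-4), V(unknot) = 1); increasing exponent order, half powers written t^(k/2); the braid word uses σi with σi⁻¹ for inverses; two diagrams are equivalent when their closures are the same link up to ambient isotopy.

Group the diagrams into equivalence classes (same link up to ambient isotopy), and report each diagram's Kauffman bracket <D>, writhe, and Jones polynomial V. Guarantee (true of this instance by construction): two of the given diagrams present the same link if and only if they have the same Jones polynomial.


equivalence classes: {D1} | {D2} | {D3}
D1 (bracket A^-14 - 2A^-10 + A^-6 - 2A^-2 + 2A^2 + A^10; 10 crossings at w = +6): V = t^2 + 2t^4 - 2t^5 + t^6 - 2t^7 + t^8
V(D2) = 1  [10 crossings, <D> = A^6, w = +2]
D3 (bracket -A^2 + A^6 + A^14; 12 crossings at w = +6): V = t + t^3 - t^4
key observation: 3 values of V(t) split the 3 diagrams


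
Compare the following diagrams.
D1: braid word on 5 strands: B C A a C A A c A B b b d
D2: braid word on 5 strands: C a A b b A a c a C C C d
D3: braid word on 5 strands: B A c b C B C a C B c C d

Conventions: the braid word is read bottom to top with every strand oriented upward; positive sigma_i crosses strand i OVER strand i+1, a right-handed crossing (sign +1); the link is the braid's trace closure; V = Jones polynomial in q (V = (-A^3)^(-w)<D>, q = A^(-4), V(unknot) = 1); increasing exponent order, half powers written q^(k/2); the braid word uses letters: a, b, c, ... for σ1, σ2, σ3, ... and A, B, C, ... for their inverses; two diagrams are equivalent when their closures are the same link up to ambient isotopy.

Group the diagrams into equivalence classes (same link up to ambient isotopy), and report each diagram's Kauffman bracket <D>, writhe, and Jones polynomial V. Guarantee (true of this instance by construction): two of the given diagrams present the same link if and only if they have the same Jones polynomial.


classes: {D1} | {D2} | {D3}
V(D1) = q^(-9/2) - q^(-5/2) - q^(-3/2) - q^(-1/2)  [13 crossings, <D> = A^-7 + A^-3 + A - A^9, w = -3]
D2 (bracket A^-3 + 2A^5 - A^9 + A^13 - A^17; 13 crossings at w = +1): V = q^(-7/2) - q^(-5/2) + q^(-3/2) - 2q^(-1/2) - q^(3/2)
D3 (bracket A^-7 + A; 13 crossings at w = -3): V = -q^(-5/2) - q^(-1/2)
note: V(q) takes 3 values over 3 diagrams, fixing the grouping


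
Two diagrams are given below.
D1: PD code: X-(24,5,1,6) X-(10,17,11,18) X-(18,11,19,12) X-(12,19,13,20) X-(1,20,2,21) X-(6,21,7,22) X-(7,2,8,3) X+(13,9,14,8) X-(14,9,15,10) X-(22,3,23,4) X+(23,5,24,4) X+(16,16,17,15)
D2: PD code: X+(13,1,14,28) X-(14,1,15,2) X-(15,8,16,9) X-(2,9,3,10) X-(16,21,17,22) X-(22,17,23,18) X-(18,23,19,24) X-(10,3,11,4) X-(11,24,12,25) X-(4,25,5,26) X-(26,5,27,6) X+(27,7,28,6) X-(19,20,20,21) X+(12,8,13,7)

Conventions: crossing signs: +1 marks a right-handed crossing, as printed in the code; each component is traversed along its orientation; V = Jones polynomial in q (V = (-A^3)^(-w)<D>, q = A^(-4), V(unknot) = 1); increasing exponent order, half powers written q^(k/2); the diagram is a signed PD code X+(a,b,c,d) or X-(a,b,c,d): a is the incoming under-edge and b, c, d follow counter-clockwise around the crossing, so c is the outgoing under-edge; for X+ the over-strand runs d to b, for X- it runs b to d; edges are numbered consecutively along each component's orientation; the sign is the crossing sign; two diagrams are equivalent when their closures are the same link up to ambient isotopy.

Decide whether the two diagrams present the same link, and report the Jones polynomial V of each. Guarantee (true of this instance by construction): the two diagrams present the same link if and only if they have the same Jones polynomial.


equivalent: yes
D1 (bracket A^-10 + 2A^-2 - 2A^2 + A^6 - 2A^10 + A^14; 12 crossings at w = -6): V = q^-8 - 2q^-7 + q^-6 - 2q^-5 + 2q^-4 + q^-2
D2 (bracket A^-16 + 2A^-8 - 2A^-4 + 1 - 2A^4 + A^8; 14 crossings at w = -8): V = q^-8 - 2q^-7 + q^-6 - 2q^-5 + 2q^-4 + q^-2
key observation: all 2 diagrams share one V(q), hence one class


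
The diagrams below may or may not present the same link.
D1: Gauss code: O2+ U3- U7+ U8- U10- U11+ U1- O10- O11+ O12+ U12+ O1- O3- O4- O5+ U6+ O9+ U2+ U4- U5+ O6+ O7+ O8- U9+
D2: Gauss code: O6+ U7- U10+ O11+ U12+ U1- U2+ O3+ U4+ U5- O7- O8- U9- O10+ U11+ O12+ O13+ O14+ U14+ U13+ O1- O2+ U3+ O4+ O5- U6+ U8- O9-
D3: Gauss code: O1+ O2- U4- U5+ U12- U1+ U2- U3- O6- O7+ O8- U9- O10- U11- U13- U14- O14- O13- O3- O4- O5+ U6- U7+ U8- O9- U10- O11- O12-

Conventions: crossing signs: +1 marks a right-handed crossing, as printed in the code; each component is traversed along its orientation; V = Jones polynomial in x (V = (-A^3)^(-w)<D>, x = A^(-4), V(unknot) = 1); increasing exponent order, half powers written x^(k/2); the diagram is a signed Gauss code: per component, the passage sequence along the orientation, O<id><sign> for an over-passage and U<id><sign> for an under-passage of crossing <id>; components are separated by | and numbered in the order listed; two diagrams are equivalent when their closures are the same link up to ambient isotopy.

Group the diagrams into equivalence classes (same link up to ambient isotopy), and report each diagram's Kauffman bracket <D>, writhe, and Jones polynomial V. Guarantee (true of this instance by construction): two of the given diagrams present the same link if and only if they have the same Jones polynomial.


grouping into links: {D1} | {D2} | {D3}
V(D1) = x + x^3 - x^4  (w +2, c 12, <D> = -A^-10 + A^-6 + A^2)
V(D2) = x^-1 - 1 + 2x - 2x^2 + 2x^3 - 2x^4 + x^5  [14 crossings, <D> = A^-8 - 2A^-4 + 2 - 2A^4 + 2A^8 - A^12 + A^16, w = +4]
V(D3) = -x^-7 + x^-6 - x^-5 + x^-4 + x^-2  [14 crossings, <D> = A^-16 + A^-8 - A^-4 + 1 - A^4, w = -8]
why: 3 classes among 3 diagrams; unequal V(x) rules out equality


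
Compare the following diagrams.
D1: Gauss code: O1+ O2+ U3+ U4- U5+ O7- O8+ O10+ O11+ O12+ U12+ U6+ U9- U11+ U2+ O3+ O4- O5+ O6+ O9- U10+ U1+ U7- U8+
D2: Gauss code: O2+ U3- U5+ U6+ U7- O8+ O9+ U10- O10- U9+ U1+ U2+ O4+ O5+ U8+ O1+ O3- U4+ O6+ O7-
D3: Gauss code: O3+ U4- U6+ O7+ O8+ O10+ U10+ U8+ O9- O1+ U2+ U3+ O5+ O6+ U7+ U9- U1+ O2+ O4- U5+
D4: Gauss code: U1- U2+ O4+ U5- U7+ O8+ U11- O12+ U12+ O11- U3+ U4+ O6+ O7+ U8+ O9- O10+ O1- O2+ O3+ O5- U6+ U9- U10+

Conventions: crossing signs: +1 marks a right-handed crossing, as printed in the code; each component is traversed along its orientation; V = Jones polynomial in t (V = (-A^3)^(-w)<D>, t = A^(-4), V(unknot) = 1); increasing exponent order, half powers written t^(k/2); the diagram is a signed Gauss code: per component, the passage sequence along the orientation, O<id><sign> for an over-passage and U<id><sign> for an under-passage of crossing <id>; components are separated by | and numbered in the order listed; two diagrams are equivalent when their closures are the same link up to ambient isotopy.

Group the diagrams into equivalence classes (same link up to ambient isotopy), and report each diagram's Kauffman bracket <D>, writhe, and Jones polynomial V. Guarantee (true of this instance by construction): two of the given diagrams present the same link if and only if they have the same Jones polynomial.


grouping into links: {D1} | {D2, D3, D4}
V(D1) = t + t^3 - t^4  (w +6, c 12, <D> = -A^2 + A^6 + A^14)
V(D2) = t - t^2 + 2t^3 - t^4 + t^5 - t^6  [10 crossings, <D> = -A^-12 + A^-8 - A^-4 + 2 - A^4 + A^8, w = +4]
V(D3) = t - t^2 + 2t^3 - t^4 + t^5 - t^6  (w +6, c 10, <D> = -A^-6 + A^-2 - A^2 + 2A^6 - A^10 + A^14)
D4 (bracket -A^-12 + A^-8 - A^-4 + 2 - A^4 + A^8; 12 crossings at w = +4): V = t - t^2 + 2t^3 - t^4 + t^5 - t^6
key observation: V(t) takes 2 values over 4 diagrams, fixing the grouping


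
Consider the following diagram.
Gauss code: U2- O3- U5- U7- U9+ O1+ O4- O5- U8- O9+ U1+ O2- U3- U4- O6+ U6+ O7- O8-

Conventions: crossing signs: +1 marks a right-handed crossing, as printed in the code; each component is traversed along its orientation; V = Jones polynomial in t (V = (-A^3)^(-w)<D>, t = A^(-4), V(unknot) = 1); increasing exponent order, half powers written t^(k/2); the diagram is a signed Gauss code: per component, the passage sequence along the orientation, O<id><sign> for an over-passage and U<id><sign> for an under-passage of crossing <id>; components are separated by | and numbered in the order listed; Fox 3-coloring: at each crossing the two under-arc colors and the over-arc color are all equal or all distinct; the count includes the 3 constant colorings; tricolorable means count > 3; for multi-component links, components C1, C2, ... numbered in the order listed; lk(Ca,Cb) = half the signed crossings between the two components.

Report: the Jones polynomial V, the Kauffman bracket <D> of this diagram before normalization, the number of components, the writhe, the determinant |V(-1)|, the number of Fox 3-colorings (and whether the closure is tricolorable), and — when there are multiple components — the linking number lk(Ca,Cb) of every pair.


V(t) = -t^-6 + t^-5 - t^-4 + 2t^-3 - t^-2 + t^-1
bracket: -A^-5 + A^-1 - 2A^3 + A^7 - A^11 + A^15, w = -3
1 component, writhe -3, over 9 crossings
det 7, colorings 3 of 3^9 — not tricolorable
observation: w = -3 shifts under R1 moves; the (-A^3)^(3) factor cancels that in V


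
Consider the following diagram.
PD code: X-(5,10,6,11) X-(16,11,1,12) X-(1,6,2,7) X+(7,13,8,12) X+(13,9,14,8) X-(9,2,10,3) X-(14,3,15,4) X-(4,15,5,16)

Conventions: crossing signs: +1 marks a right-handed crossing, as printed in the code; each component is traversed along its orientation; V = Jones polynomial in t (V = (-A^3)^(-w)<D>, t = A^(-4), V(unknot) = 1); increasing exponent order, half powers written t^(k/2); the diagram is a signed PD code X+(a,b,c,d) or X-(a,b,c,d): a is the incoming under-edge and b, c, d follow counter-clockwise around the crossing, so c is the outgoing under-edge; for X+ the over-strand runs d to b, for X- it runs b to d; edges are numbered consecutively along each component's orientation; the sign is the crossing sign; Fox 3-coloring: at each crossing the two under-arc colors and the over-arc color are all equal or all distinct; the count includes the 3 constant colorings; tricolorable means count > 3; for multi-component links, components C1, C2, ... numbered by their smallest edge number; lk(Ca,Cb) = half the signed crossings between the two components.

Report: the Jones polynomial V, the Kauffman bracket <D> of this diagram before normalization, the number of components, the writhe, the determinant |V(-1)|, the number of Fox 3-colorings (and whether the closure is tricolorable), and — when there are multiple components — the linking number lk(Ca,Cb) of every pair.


Jones polynomial: V(t) = -t^-6 + t^-5 - t^-4 + 2t^-3 - t^-2 + t^-1
<D> = A^-8 - A^-4 + 2 - A^4 + A^8 - A^12; writhe -4
components 1, writhe -4 (8 crossings)
3-colorings: 3 of 3^8, det 7 — not tricolorable
note: w = -4 shifts under R1 moves; the (-A^3)^(4) factor cancels that in V


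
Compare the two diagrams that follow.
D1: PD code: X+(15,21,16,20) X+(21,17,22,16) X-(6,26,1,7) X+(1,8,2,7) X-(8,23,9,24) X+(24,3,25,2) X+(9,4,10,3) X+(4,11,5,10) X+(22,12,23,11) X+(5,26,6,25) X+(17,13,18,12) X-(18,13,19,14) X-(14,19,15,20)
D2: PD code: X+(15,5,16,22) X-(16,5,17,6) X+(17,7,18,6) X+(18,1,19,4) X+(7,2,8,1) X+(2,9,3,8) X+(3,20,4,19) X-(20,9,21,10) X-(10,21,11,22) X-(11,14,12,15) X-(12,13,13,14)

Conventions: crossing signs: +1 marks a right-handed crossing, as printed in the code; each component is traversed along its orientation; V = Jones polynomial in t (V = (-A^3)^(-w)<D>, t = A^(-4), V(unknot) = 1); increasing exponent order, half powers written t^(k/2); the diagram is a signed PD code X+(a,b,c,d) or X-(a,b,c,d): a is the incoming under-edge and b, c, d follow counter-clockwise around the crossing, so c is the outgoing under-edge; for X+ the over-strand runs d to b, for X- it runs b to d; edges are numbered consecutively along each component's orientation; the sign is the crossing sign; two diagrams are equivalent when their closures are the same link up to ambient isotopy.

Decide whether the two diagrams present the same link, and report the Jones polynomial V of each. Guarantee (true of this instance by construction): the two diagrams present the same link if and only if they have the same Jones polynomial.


equivalent: yes
V(D1) = -t^(1/2) + t^(3/2) - t^(5/2) - t^(9/2)  (w +5, c 13, <D> = A^-3 + A^5 - A^9 + A^13)
V(D2) = -t^(1/2) + t^(3/2) - t^(5/2) - t^(9/2)  [11 crossings, <D> = A^-15 + A^-7 - A^-3 + A, w = +1]
key observation: Reidemeister moves carry D1 (13 crossings) to D2 (11)


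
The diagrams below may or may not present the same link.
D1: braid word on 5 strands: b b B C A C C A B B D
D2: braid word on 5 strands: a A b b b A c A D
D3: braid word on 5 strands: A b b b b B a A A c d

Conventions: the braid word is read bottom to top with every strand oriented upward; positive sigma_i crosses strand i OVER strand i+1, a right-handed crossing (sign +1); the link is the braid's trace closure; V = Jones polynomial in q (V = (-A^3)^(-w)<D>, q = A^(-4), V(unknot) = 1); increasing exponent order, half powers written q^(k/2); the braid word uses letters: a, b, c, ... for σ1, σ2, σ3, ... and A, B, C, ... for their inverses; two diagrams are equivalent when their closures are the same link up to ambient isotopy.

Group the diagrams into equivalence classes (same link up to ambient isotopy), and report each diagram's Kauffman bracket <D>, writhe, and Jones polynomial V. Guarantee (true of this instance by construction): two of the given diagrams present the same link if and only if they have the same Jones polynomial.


classes: {D1} | {D2, D3}
V(D1) = q^(-13/2) - q^(-11/2) + q^(-9/2) - 2q^(-7/2) - q^(-3/2)  [11 crossings, <D> = A^-15 + 2A^-7 - A^-3 + A - A^5, w = -7]
D2 (bracket -A^-11 + A^-7 - A^-3 + 2A + A^9; 9 crossings at w = +1): V = -q^(-3/2) - 2q^(1/2) + q^(3/2) - q^(5/2) + q^(7/2)
D3 (bracket -A^-5 + A^-1 - A^3 + 2A^7 + A^15; 11 crossings at w = +3): V = -q^(-3/2) - 2q^(1/2) + q^(3/2) - q^(5/2) + q^(7/2)
note: 2 classes among 3 diagrams; unequal V(q) rules out equality


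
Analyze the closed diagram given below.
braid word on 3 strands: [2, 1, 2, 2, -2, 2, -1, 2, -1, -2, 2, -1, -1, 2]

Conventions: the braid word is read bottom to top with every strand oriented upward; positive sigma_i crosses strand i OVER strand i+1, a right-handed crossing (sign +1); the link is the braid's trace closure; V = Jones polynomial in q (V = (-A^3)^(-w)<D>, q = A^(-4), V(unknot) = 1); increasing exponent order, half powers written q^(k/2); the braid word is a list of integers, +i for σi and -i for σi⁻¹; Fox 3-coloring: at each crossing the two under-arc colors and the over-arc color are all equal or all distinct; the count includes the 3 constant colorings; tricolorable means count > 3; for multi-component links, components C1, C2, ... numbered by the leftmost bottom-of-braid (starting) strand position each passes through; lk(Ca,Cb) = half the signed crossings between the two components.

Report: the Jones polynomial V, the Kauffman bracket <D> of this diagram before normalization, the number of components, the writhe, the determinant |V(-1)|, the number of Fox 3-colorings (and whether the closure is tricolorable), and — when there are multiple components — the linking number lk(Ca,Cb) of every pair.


V(q) = -q^-1 + 2 - q + 2q^2 - q^3 + q^4 - q^5
bracket: -A^-14 + A^-10 - A^-6 + 2A^-2 - A^2 + 2A^6 - A^10, w = +2
1 component, writhe +2, over 14 crossings
det 9, colorings 9 of 3^14 — tricolorable
observation: w = +2 shifts under R1 moves; the (-A^3)^(-2) factor cancels that in V
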